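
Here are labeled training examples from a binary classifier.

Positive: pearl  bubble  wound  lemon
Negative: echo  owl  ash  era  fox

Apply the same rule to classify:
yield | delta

Positive, Positive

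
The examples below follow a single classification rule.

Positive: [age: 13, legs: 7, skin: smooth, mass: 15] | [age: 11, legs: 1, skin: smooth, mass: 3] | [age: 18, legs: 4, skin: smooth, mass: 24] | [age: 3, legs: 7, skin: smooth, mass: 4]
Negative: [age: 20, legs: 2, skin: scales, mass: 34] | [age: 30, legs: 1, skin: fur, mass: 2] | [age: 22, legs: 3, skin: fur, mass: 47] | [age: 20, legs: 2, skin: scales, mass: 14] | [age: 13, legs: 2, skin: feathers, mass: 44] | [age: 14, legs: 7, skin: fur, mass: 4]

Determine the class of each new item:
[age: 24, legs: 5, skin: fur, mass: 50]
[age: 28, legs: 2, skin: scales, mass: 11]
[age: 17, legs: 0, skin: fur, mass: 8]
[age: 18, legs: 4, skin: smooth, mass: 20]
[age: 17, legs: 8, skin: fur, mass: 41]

Checking candidate rules against both groups, what survives is: skin is smooth.
[age: 24, legs: 5, skin: fur, mass: 50]: Negative (skin is fur).
[age: 28, legs: 2, skin: scales, mass: 11]: Negative (skin is scales).
[age: 17, legs: 0, skin: fur, mass: 8]: Negative (skin is fur).
[age: 18, legs: 4, skin: smooth, mass: 20]: Positive (skin is smooth).
[age: 17, legs: 8, skin: fur, mass: 41]: Negative (skin is fur).

Negative, Negative, Negative, Positive, Negative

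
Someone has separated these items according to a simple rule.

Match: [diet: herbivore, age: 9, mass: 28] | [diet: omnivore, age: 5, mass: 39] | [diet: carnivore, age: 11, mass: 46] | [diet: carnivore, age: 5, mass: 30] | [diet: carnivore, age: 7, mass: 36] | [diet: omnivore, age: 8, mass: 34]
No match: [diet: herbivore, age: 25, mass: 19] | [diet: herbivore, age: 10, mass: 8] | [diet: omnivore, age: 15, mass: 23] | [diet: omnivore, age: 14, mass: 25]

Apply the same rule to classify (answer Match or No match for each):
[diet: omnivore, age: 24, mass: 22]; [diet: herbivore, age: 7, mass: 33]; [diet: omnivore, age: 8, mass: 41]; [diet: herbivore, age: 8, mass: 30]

No match, Match, Match, Match

The common property of the 'Match' items is: mass ≥ 28. No 'No match' item has it.
[diet: omnivore, age: 24, mass: 22]: mass = 22, does not fit → No match.
[diet: herbivore, age: 7, mass: 33]: mass = 33, qualifies → Match.
[diet: omnivore, age: 8, mass: 41]: mass = 41, qualifies → Match.
[diet: herbivore, age: 8, mass: 30]: mass = 30, qualifies → Match.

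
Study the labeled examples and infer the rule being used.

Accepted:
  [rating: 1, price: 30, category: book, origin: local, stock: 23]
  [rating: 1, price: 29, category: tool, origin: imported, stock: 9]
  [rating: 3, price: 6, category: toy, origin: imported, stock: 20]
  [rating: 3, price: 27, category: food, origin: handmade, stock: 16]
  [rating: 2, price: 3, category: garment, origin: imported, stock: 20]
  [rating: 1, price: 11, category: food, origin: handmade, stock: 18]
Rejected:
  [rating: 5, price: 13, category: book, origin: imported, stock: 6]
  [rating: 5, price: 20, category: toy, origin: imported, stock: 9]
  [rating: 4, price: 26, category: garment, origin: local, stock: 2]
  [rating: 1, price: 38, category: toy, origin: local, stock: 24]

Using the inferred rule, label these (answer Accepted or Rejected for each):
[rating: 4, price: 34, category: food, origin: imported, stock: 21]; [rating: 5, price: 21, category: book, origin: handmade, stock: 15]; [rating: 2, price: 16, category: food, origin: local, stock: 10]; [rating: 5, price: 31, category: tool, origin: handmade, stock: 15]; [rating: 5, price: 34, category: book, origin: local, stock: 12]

Rejected, Rejected, Accepted, Rejected, Rejected

'Accepted' ⟺ rating ≤ 3 AND price ≤ 30.
[rating: 4, price: 34, category: food, origin: imported, stock: 21] — rating = 4, price = 34, hence Rejected.
[rating: 5, price: 21, category: book, origin: handmade, stock: 15] — rating = 5, price = 21, hence Rejected.
[rating: 2, price: 16, category: food, origin: local, stock: 10] — rating = 2, price = 16, hence Accepted.
[rating: 5, price: 31, category: tool, origin: handmade, stock: 15] — rating = 5, price = 31, hence Rejected.
[rating: 5, price: 34, category: book, origin: local, stock: 12] — rating = 5, price = 34, hence Rejected.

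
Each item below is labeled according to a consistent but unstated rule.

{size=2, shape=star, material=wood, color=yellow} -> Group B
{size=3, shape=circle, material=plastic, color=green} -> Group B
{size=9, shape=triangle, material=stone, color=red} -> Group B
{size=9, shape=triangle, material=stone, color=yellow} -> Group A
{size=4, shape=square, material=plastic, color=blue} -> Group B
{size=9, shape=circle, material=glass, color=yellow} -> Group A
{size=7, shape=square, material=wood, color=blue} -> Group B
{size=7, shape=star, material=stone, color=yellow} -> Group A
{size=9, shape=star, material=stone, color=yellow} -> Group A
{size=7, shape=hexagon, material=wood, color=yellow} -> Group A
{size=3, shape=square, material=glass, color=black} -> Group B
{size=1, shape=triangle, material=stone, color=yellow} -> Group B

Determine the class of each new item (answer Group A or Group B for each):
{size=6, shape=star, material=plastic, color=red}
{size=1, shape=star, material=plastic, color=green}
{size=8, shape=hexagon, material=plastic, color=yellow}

The classifier is using: color is yellow AND size ≥ 3.
{size=6, shape=star, material=plastic, color=red}: Group B (color is red, size = 6). {size=1, shape=star, material=plastic, color=green}: Group B (color is green, size = 1). {size=8, shape=hexagon, material=plastic, color=yellow}: Group A (color is yellow, size = 8).

Group B, Group B, Group A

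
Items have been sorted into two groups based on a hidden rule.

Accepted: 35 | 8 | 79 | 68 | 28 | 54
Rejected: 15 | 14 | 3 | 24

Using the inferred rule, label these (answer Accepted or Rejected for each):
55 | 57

A rule that fits every label: digit sum ≥ 7 — true of each 'Accepted' example, false of each 'Rejected' one.
55 — digit sum 5+5 = 10, hence Accepted. 57 — digit sum 5+7 = 12, hence Accepted.

Accepted, Accepted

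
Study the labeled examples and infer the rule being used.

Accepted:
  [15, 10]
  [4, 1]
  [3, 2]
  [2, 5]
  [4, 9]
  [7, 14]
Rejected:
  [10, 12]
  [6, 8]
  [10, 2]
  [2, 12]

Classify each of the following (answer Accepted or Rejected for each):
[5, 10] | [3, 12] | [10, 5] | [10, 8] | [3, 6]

Accepted, Accepted, Accepted, Rejected, Accepted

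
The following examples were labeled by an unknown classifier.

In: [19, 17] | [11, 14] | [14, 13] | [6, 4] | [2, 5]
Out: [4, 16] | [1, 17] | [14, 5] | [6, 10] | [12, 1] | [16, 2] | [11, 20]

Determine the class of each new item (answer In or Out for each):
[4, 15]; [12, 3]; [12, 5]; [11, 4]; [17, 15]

Out, Out, Out, Out, In

A rule that fits every label: |first − second| ≤ 3 — true of each 'In' example, false of each 'Out' one.
[4, 15]: Out (|4−15| = 11).
[12, 3]: Out (|12−3| = 9).
[12, 5]: Out (|12−5| = 7).
[11, 4]: Out (|11−4| = 7).
[17, 15]: In (|17−15| = 2).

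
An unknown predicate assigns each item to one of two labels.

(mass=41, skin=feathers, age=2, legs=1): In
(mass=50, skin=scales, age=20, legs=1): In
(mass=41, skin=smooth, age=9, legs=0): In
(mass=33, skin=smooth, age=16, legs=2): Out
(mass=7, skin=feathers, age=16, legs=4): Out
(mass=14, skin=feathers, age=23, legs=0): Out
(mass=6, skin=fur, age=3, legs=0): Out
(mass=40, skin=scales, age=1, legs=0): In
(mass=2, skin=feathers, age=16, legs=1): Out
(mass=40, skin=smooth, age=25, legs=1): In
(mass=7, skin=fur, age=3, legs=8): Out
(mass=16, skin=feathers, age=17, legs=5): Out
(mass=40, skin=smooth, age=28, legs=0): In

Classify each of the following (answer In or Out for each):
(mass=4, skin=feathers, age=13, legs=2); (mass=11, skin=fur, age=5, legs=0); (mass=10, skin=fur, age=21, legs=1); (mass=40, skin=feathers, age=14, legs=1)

Every 'In' example satisfies: mass ≥ 40. None of the 'Out' examples do.
(mass=4, skin=feathers, age=13, legs=2): Out (mass = 4).
(mass=11, skin=fur, age=5, legs=0): Out (mass = 11).
(mass=10, skin=fur, age=21, legs=1): Out (mass = 10).
(mass=40, skin=feathers, age=14, legs=1): In (mass = 40).

Out, Out, Out, In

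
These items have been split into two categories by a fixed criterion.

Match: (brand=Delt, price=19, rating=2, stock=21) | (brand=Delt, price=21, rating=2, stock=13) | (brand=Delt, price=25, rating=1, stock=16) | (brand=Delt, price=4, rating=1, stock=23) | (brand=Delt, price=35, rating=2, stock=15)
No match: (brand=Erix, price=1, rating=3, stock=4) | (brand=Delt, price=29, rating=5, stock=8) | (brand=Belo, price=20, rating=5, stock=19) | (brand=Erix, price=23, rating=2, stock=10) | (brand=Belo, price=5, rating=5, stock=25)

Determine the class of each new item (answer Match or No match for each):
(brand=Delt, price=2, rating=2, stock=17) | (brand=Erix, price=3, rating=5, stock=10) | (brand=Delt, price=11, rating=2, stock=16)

All 'Match' examples share one property — brand is Delt AND rating ≤ 2 — and every 'No match' example lacks it.
(brand=Delt, price=2, rating=2, stock=17): Match (brand is Delt, rating = 2).
(brand=Erix, price=3, rating=5, stock=10): No match (brand is Erix, rating = 5).
(brand=Delt, price=11, rating=2, stock=16): Match (brand is Delt, rating = 2).

Match, No match, Match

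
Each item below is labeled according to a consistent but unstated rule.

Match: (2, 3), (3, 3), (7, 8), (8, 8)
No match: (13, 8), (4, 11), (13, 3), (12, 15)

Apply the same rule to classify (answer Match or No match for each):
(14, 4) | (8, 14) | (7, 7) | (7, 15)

The common property of the 'Match' items is: max ≤ 8. No 'No match' item has it.
(14, 4): max 14, fails this test → No match. (8, 14): max 14, fails this test → No match. (7, 7): max 7, checks out → Match. (7, 15): max 15, fails this test → No match.

No match, No match, Match, No match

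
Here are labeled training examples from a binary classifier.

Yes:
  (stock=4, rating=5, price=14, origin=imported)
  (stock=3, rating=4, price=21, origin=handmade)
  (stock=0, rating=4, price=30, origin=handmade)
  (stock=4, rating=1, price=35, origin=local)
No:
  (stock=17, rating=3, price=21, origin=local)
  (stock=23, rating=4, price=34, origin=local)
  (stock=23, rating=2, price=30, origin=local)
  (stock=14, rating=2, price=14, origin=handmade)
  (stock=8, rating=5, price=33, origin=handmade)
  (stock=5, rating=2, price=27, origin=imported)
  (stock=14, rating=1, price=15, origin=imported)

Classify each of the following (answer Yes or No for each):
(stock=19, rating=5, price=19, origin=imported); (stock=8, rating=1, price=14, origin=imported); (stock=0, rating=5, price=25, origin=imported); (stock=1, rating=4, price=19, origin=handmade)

No, No, Yes, Yes

'Yes' ⟺ stock ≤ 4.
(stock=19, rating=5, price=19, origin=imported): stock = 19 — fails the rule, so No.
(stock=8, rating=1, price=14, origin=imported): stock = 8 — fails the rule, so No.
(stock=0, rating=5, price=25, origin=imported): stock = 0 — satisfies this, so Yes.
(stock=1, rating=4, price=19, origin=handmade): stock = 1 — satisfies this, so Yes.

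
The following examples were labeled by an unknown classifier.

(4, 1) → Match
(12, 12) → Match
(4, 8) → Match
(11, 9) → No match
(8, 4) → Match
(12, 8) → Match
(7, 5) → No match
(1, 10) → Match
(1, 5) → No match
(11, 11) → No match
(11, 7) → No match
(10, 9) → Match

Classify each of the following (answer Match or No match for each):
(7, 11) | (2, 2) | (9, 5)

Comparing the two groups points to one rule — product is even.
(7, 11): 7·11 = 77 — lacks this property, so No match. (2, 2): 2·2 = 4 — meets the rule, so Match. (9, 5): 9·5 = 45 — lacks this property, so No match.

No match, Match, No match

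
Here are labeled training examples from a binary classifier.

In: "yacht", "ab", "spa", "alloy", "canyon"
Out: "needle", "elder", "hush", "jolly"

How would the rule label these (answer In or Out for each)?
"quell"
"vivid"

Out, Out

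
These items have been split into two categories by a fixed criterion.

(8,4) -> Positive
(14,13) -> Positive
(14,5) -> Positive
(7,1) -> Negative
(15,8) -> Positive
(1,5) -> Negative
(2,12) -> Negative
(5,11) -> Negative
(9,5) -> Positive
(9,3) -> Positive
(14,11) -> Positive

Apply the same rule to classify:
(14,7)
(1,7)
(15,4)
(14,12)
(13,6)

Positive, Negative, Positive, Positive, Positive

Every 'Positive' example satisfies: first ≥ 8. None of the 'Negative' examples do.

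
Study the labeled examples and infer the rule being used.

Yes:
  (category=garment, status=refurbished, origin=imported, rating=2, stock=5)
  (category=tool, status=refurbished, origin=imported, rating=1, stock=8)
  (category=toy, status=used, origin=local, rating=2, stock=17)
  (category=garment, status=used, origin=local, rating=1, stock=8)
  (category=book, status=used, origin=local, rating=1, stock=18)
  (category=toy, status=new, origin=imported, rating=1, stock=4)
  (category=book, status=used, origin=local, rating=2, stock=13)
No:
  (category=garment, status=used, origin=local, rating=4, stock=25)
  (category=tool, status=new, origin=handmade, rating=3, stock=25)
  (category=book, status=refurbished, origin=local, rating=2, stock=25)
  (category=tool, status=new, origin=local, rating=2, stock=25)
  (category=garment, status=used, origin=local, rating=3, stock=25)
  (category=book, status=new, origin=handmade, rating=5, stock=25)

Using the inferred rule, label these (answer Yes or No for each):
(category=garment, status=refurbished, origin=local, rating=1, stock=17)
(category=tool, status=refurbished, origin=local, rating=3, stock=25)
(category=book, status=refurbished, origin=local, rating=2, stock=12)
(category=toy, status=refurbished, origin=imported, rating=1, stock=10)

The common property of the 'Yes' items is: stock ≤ 18. No 'No' item has it.
Yes: (category=garment, status=refurbished, origin=local, rating=1, stock=17), since stock = 17.
No: (category=tool, status=refurbished, origin=local, rating=3, stock=25), since stock = 25.
Yes: (category=book, status=refurbished, origin=local, rating=2, stock=12), since stock = 12.
Yes: (category=toy, status=refurbished, origin=imported, rating=1, stock=10), since stock = 10.

Yes, No, Yes, Yes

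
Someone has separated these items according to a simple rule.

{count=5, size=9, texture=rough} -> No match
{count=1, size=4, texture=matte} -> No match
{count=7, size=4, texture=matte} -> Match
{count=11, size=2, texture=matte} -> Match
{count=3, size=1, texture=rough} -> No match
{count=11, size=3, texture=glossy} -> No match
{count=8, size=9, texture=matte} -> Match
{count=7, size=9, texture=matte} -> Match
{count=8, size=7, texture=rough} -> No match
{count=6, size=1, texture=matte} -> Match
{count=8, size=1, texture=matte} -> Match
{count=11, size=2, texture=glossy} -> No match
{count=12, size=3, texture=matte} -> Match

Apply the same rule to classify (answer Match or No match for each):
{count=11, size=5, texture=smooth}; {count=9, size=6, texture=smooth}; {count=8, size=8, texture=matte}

No match, No match, Match

The pattern is that an item is 'Match' exactly when: texture is matte AND count ≥ 3.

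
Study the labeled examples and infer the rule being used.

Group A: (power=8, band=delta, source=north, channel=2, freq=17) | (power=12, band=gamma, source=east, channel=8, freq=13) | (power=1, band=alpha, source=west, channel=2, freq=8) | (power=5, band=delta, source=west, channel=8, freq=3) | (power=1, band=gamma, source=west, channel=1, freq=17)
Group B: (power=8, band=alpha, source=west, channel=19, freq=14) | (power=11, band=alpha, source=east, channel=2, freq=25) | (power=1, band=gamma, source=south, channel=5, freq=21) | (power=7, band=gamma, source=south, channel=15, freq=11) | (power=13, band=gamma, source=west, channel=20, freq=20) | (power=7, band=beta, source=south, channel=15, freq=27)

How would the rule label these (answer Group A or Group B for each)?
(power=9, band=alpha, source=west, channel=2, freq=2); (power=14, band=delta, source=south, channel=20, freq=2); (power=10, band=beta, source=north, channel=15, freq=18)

Group A, Group B, Group B

A rule that fits every label: freq ≤ 17 AND channel ≤ 8 — true of each 'Group A' example, false of each 'Group B' one.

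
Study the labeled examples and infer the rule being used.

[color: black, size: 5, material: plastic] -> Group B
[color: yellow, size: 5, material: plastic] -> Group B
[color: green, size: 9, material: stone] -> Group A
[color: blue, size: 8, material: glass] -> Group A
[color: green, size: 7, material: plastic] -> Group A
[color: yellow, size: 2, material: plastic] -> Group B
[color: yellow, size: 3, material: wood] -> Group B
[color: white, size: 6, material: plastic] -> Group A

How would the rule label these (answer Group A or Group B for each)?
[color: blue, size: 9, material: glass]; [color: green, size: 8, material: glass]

Group A, Group A

The distinguishing property — size ≥ 6 — holds for all the 'Group A' cases and none of the 'Group B' cases.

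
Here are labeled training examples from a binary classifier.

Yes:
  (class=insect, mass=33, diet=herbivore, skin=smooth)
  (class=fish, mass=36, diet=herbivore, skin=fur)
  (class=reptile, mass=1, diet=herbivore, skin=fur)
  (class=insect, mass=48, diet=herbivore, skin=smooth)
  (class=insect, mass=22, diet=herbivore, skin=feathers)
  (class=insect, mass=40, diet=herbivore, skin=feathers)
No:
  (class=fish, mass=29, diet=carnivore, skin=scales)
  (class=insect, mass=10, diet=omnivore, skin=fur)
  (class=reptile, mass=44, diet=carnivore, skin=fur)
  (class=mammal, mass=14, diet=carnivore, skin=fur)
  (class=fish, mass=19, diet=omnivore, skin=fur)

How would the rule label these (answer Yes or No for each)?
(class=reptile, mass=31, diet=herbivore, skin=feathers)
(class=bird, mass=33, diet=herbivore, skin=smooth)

Yes, Yes

The classifier is using: diet is herbivore.
(class=reptile, mass=31, diet=herbivore, skin=feathers) → diet is herbivore → Yes. (class=bird, mass=33, diet=herbivore, skin=smooth) → diet is herbivore → Yes.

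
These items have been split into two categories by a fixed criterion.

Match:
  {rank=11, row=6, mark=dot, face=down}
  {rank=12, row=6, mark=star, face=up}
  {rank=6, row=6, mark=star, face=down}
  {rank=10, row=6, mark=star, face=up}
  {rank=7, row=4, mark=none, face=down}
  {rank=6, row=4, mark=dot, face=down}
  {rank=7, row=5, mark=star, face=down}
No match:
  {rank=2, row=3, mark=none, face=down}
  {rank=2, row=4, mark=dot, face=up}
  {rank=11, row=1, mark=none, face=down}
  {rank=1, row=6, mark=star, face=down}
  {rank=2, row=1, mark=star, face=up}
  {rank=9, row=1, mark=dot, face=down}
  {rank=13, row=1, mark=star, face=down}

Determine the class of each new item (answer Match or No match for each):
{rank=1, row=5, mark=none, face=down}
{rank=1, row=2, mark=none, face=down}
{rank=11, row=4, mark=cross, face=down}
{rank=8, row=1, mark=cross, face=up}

'Match' ⟺ rank ≥ 6 AND row ≥ 3.
{rank=1, row=5, mark=none, face=down} → rank = 1, row = 5 → No match. {rank=1, row=2, mark=none, face=down} → rank = 1, row = 2 → No match. {rank=11, row=4, mark=cross, face=down} → rank = 11, row = 4 → Match. {rank=8, row=1, mark=cross, face=up} → rank = 8, row = 1 → No match.

No match, No match, Match, No match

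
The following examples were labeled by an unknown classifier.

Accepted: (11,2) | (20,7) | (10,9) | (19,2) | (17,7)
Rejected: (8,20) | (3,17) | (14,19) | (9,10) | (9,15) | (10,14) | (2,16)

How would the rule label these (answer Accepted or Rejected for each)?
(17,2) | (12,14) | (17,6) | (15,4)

Accepted, Rejected, Accepted, Accepted

All 'Accepted' examples share one property — first > second — and every 'Rejected' example lacks it.
(17,2): 17 > 2 — passes, so Accepted.
(12,14): 12 < 14 — fails the rule, so Rejected.
(17,6): 17 > 6 — passes, so Accepted.
(15,4): 15 > 4 — passes, so Accepted.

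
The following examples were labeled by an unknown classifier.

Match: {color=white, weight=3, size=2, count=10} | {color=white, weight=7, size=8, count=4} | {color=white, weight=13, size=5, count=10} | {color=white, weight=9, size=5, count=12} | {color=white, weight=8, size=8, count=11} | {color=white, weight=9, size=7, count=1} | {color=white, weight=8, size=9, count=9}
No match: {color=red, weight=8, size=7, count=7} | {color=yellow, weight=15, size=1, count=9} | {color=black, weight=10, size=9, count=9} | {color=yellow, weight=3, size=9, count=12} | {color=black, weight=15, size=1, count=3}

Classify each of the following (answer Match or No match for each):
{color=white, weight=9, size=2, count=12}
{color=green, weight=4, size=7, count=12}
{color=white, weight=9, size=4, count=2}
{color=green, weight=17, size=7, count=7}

The pattern is that an item is 'Match' exactly when: color is white.
Match: {color=white, weight=9, size=2, count=12}, since color is white. No match: {color=green, weight=4, size=7, count=12}, since color is green. Match: {color=white, weight=9, size=4, count=2}, since color is white. No match: {color=green, weight=17, size=7, count=7}, since color is green.

Match, No match, Match, No match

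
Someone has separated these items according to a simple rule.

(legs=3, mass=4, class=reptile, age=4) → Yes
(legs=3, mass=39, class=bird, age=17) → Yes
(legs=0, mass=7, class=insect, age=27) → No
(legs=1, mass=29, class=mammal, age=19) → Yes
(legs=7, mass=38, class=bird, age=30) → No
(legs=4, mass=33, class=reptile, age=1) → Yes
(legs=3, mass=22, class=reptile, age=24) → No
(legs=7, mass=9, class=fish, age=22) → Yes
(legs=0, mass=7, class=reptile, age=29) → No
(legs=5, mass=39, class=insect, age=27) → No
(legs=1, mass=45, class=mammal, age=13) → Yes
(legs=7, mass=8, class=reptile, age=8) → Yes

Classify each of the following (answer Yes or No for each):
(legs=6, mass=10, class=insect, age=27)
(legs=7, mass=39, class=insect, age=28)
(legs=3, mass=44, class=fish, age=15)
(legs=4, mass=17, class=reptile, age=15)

Every 'Yes' example satisfies: age ≤ 22. None of the 'No' examples do.
(legs=6, mass=10, class=insect, age=27) — age = 27, hence No. (legs=7, mass=39, class=insect, age=28) — age = 28, hence No. (legs=3, mass=44, class=fish, age=15) — age = 15, hence Yes. (legs=4, mass=17, class=reptile, age=15) — age = 15, hence Yes.

No, No, Yes, Yes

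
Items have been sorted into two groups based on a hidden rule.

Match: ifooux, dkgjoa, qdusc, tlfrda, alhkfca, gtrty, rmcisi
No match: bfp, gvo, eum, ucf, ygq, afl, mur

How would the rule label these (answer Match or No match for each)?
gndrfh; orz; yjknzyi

Match, No match, Match

All 'Match' examples share one property — length ≥ 5 — and every 'No match' example lacks it.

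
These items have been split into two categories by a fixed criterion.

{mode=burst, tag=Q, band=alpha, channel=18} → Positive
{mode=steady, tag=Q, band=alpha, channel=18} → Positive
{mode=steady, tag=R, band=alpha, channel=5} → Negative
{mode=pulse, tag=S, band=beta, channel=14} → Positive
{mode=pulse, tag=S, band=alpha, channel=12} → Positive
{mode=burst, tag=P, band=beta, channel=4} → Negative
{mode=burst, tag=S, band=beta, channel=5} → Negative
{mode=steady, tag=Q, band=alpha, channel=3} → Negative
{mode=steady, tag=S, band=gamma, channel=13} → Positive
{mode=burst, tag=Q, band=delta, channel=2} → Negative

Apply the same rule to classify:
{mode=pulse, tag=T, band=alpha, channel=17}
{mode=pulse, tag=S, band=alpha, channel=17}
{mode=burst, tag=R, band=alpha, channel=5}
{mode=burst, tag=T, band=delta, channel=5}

Positive, Positive, Negative, Negative

The pattern is that an item is 'Positive' exactly when: channel ≥ 12.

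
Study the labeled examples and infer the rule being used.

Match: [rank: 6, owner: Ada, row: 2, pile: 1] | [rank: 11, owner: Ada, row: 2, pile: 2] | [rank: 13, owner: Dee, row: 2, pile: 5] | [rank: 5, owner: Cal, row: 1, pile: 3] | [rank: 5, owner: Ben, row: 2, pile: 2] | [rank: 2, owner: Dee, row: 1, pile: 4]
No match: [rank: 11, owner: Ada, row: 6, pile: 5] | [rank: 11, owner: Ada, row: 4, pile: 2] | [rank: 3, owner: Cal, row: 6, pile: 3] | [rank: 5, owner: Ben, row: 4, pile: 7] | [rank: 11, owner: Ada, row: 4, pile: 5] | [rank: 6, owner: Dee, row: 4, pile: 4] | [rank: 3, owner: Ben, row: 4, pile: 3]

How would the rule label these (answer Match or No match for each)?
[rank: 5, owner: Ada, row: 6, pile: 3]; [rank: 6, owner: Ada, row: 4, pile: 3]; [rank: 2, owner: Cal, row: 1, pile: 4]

Every 'Match' example satisfies: row ≤ 2. None of the 'No match' examples do.
[rank: 5, owner: Ada, row: 6, pile: 3] → row = 6 → No match. [rank: 6, owner: Ada, row: 4, pile: 3] → row = 4 → No match. [rank: 2, owner: Cal, row: 1, pile: 4] → row = 1 → Match.

No match, No match, Match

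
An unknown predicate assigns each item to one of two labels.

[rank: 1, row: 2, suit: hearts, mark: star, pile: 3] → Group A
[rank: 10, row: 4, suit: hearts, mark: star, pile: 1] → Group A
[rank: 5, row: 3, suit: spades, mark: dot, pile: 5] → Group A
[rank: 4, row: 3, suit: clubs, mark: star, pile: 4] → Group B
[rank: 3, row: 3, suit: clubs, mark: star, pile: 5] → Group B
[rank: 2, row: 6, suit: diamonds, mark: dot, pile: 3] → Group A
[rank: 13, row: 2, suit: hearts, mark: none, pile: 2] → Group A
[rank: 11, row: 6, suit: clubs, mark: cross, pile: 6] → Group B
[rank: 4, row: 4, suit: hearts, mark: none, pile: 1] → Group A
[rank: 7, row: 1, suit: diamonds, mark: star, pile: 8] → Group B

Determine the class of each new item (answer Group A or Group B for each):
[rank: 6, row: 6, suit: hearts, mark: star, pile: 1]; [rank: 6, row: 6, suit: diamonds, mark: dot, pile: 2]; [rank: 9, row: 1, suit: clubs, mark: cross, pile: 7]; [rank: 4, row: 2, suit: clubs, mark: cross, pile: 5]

Group A, Group A, Group B, Group B

One predicate separates the groups cleanly: suit is hearts OR mark is dot.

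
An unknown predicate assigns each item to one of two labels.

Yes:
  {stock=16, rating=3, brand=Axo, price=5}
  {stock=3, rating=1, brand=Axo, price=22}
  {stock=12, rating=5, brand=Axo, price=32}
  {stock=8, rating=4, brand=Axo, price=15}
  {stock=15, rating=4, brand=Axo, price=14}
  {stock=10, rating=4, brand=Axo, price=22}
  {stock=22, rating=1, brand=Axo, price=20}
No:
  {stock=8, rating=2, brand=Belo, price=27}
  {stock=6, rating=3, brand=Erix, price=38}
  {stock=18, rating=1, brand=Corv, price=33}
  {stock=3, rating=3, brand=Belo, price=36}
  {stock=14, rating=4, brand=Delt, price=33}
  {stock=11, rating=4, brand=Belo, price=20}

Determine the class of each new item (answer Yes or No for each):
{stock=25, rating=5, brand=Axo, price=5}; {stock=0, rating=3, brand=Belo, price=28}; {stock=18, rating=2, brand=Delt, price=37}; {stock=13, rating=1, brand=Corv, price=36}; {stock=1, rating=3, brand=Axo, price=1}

The classifier is using: brand is Axo.
{stock=25, rating=5, brand=Axo, price=5}: brand is Axo, passes → Yes.
{stock=0, rating=3, brand=Belo, price=28}: brand is Belo, fails the rule → No.
{stock=18, rating=2, brand=Delt, price=37}: brand is Delt, fails the rule → No.
{stock=13, rating=1, brand=Corv, price=36}: brand is Corv, fails the rule → No.
{stock=1, rating=3, brand=Axo, price=1}: brand is Axo, passes → Yes.

Yes, No, No, No, Yes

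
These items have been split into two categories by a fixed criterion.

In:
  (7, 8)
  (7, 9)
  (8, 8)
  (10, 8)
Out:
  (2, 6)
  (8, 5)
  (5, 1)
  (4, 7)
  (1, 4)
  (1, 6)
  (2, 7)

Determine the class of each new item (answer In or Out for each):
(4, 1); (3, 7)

Rule: sum ≥ 15. This holds for each 'In' example and fails for each 'Out' one.
(4, 1): Out (4+1 = 5).
(3, 7): Out (3+7 = 10).

Out, Out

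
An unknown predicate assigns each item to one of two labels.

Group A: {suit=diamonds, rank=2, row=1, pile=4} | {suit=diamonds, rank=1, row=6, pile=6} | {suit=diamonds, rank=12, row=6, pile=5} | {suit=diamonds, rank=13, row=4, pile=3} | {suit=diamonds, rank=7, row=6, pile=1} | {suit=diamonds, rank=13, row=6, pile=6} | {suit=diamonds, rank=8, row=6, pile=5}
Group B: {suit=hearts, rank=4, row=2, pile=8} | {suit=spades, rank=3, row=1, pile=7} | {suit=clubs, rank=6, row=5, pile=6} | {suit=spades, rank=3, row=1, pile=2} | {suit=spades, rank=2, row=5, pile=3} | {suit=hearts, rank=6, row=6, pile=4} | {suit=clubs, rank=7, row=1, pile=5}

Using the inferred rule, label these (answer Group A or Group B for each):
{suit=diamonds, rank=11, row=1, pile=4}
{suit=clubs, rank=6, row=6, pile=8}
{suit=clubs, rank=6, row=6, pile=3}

Group A, Group B, Group B

Looking at the examples, the only property every 'Group A' case has and every 'Group B' case lacks is: suit is diamonds.
Group A: {suit=diamonds, rank=11, row=1, pile=4}, since suit is diamonds. Group B: {suit=clubs, rank=6, row=6, pile=8}, since suit is clubs. Group B: {suit=clubs, rank=6, row=6, pile=3}, since suit is clubs.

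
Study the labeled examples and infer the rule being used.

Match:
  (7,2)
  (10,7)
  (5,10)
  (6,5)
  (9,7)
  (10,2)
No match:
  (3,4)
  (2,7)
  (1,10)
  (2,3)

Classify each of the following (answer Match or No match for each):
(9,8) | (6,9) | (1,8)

The common property of the 'Match' items is: first ≥ 4. No 'No match' item has it.
(9,8): Match (first 9). (6,9): Match (first 6). (1,8): No match (first 1).

Match, Match, No match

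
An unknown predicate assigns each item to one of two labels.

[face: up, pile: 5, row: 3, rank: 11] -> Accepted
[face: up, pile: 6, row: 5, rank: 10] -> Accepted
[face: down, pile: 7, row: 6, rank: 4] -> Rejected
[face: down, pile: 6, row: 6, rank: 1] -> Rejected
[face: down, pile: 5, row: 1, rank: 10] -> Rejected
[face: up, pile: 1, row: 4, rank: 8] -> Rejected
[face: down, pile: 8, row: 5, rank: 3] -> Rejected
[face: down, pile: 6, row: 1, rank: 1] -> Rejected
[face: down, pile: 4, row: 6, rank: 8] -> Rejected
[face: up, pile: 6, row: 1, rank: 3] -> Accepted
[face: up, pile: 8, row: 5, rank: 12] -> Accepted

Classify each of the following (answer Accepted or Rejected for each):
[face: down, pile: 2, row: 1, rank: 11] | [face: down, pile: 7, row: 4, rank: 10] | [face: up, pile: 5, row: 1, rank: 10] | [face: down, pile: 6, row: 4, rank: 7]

Rejected, Rejected, Accepted, Rejected

The classifier is using: face is up AND pile ≥ 4.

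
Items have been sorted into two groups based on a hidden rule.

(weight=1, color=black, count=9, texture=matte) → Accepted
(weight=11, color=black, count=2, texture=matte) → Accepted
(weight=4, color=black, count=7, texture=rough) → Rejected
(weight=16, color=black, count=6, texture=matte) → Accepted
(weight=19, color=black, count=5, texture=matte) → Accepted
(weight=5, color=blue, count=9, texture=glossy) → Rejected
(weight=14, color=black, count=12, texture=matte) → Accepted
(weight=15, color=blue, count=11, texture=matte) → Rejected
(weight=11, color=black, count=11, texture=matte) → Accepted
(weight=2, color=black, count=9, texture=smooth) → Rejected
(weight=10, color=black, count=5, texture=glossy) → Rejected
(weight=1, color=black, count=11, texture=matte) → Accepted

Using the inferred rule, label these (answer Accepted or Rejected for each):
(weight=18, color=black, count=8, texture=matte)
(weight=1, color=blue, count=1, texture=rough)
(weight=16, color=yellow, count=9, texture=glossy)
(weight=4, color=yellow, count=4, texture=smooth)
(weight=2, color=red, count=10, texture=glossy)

One predicate separates the groups cleanly: texture is matte AND color is black.

Accepted, Rejected, Rejected, Rejected, Rejected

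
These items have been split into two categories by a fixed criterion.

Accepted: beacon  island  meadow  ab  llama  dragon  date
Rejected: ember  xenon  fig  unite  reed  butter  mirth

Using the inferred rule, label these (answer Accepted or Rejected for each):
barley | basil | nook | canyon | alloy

Checking candidate rules against both groups, what survives is: contains 'a'.
barley: Accepted (has 'a').
basil: Accepted (has 'a').
nook: Rejected (no 'a').
canyon: Accepted (has 'a').
alloy: Accepted (has 'a').

Accepted, Accepted, Rejected, Accepted, Accepted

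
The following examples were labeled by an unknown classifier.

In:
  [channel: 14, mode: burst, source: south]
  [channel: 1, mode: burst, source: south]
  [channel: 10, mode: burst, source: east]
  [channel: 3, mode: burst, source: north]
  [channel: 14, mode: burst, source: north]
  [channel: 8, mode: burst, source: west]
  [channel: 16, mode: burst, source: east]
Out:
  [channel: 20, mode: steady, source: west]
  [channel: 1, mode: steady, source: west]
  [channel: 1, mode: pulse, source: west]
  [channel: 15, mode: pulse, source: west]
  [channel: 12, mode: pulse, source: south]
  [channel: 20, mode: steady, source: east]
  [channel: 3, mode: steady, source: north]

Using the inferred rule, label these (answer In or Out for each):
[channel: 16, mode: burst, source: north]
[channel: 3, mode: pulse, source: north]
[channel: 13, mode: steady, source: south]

In, Out, Out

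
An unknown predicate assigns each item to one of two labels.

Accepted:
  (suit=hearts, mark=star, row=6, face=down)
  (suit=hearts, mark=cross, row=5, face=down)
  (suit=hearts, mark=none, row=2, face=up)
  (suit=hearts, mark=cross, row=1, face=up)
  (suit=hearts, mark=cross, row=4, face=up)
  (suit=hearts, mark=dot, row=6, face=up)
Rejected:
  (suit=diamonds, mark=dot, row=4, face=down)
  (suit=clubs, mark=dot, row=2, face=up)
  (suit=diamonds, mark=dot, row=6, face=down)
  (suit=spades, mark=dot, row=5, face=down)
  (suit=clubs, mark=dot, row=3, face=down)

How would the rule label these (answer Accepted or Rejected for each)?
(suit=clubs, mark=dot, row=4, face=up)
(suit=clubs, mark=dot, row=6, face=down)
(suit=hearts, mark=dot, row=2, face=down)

Rejected, Rejected, Accepted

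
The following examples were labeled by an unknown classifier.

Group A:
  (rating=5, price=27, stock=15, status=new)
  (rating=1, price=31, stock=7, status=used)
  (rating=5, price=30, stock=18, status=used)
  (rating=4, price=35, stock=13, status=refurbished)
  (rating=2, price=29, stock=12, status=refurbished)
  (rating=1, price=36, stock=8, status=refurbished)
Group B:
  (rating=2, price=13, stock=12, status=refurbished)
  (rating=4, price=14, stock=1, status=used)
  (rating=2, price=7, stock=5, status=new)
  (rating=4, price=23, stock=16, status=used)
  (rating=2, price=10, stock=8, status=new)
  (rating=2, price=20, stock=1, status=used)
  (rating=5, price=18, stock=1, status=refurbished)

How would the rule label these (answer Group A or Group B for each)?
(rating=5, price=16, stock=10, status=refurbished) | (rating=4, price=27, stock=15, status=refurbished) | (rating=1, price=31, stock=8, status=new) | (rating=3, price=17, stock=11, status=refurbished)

Group B, Group A, Group A, Group B

The pattern is that an item is 'Group A' exactly when: price ≥ 27.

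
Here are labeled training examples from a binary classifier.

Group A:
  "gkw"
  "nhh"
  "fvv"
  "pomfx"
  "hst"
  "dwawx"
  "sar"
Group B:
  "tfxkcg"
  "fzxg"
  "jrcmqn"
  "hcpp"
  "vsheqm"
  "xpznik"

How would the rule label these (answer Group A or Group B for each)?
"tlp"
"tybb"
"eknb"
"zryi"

Group A, Group B, Group B, Group B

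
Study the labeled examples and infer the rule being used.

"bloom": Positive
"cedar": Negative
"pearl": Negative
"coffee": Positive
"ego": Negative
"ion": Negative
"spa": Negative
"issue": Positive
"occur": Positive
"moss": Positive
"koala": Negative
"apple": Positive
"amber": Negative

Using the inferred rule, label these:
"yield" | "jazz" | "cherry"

Negative, Positive, Positive

'Positive' ⟺ has a double letter.
"yield": no doubled letter, doesn't match → Negative.
"jazz": 'zz' doubled, matches → Positive.
"cherry": 'rr' doubled, matches → Positive.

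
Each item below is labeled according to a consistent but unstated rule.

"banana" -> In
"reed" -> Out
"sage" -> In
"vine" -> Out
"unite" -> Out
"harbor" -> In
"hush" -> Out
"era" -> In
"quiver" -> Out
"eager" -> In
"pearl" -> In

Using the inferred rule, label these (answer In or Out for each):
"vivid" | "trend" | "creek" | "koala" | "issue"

Out, Out, Out, In, Out

Every 'In' example satisfies: contains 'a'. None of the 'Out' examples do.
Out: "vivid", since no 'a'. Out: "trend", since no 'a'. Out: "creek", since no 'a'. In: "koala", since has 'a'. Out: "issue", since no 'a'.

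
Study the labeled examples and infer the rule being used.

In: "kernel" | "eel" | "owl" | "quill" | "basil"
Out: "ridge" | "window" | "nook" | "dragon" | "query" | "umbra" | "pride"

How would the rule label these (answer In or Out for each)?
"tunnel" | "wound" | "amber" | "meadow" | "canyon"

The pattern is that an item is 'In' exactly when: contains 'l'.
In: "tunnel", since has 'l'.
Out: "wound", since no 'l'.
Out: "amber", since no 'l'.
Out: "meadow", since no 'l'.
Out: "canyon", since no 'l'.

In, Out, Out, Out, Out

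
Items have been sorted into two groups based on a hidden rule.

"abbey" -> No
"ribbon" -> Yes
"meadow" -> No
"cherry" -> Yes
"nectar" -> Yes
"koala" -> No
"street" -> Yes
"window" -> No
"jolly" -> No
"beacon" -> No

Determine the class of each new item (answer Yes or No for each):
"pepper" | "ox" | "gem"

The common property of the 'Yes' items is: contains 'r'. No 'No' item has it.

Yes, No, No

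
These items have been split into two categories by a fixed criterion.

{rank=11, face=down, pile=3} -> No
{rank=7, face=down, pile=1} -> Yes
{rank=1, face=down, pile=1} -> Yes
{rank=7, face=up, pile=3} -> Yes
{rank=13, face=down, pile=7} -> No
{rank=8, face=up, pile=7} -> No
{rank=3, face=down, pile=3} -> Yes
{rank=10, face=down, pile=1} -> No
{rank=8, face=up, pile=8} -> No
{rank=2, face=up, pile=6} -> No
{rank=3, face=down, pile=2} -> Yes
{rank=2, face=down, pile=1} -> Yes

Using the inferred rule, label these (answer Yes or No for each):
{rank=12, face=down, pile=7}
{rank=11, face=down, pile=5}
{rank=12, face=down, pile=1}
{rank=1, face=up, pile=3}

The pattern is that an item is 'Yes' exactly when: rank ≤ 7 AND pile ≤ 3.
{rank=12, face=down, pile=7} → rank = 12, pile = 7 → No.
{rank=11, face=down, pile=5} → rank = 11, pile = 5 → No.
{rank=12, face=down, pile=1} → rank = 12, pile = 1 → No.
{rank=1, face=up, pile=3} → rank = 1, pile = 3 → Yes.

No, No, No, Yes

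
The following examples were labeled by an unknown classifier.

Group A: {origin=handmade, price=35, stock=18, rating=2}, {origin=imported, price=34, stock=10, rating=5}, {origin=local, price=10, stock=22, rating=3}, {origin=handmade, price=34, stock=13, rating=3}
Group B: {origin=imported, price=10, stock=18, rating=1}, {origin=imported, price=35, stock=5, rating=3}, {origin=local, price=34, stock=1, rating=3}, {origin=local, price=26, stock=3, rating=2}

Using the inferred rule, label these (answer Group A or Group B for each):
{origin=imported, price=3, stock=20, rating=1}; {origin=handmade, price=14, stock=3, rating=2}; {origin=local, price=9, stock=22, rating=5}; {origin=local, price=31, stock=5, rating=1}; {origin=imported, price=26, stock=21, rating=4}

Group B, Group B, Group A, Group B, Group A

The common property of the 'Group A' items is: rating ≥ 2 AND stock ≥ 10. No 'Group B' item has it.
Group B: {origin=imported, price=3, stock=20, rating=1}, since rating = 1, stock = 20. Group B: {origin=handmade, price=14, stock=3, rating=2}, since rating = 2, stock = 3. Group A: {origin=local, price=9, stock=22, rating=5}, since rating = 5, stock = 22. Group B: {origin=local, price=31, stock=5, rating=1}, since rating = 1, stock = 5. Group A: {origin=imported, price=26, stock=21, rating=4}, since rating = 4, stock = 21.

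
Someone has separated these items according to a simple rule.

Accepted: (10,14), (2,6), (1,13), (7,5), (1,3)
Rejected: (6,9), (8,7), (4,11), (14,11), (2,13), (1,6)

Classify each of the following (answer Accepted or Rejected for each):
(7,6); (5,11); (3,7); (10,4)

Rejected, Accepted, Accepted, Accepted

All 'Accepted' examples share one property — sum is even — and every 'Rejected' example lacks it.
(7,6): Rejected (7+6 = 13). (5,11): Accepted (5+11 = 16). (3,7): Accepted (3+7 = 10). (10,4): Accepted (10+4 = 14).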